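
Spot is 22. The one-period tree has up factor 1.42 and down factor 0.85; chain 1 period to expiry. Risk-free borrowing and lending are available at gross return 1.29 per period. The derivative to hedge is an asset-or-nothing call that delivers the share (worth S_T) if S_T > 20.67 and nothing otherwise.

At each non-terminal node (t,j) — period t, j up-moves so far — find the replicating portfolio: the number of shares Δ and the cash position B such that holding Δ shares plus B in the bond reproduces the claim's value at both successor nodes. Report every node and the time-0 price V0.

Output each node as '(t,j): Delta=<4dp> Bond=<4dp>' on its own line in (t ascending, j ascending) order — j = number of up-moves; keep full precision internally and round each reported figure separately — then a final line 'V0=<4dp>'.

(0,0): Delta=2.4912 Bond=-36.1132
V0=18.6939

The replicating-portfolio and risk-neutral prices coincide; use p* = (1.29−0.85)/(1.42−0.85) = 0.7719 for the latter.
At expiry t=1: V(1,0)=0.0000, V(1,1)=31.2400
Node (0,0) S=22.0000: V=(p*·31.2400+(1−p*)·0.0000)/1.29=18.6939; Δ=(31.2400−0.0000)/(31.2400−18.7000)=2.4912; B=V−Δ·S=-36.1132
The time-0 hedge costs 18.6939, which is the no-arbitrage price.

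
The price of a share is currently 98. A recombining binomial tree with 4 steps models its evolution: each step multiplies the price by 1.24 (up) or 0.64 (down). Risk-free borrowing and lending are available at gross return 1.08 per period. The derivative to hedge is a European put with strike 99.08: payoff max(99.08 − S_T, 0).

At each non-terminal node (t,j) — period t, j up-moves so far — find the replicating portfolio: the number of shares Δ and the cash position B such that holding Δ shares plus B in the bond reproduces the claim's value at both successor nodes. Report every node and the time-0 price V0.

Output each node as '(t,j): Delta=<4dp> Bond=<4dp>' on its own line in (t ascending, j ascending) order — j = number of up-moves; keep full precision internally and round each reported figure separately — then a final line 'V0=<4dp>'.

No-arbitrage ⇒ martingale measure with p* = (R−d)/(u−d) = 0.7333.
Terminal payoffs: V(4,0)=82.6383, V(4,1)=67.2243, V(4,2)=37.3595, V(4,3)=0.0000, V(4,4)=0.0000
  t=3,j=0: stock 25.6901 → up 31.8557 (V=67.2243), down 16.4417 (V=82.6383). Price 66.0506; hedge Δ=-1.0000, bond B=91.7407.
  t=3,j=1: stock 49.7746 → up 61.7205 (V=37.3595), down 31.8557 (V=67.2243). Price 41.9661; hedge Δ=-1.0000, bond B=91.7407.
  t=3,j=2: stock 96.4383 → up 119.5835 (V=0.0000), down 61.7205 (V=37.3595). Price 9.2246; hedge Δ=-0.6457, bond B=71.4904.
  t=3,j=3: stock 186.8492 → up 231.6929 (V=0.0000), down 119.5835 (V=0.0000). Price 0.0000; hedge Δ=0.0000, bond B=0.0000.
  t=2,j=0: stock 40.1408 → up 49.7746 (V=41.9661), down 25.6901 (V=66.0506). Price 44.8043; hedge Δ=-1.0000, bond B=84.9451.
  t=2,j=1: stock 77.7728 → up 96.4383 (V=9.2246), down 49.7746 (V=41.9661). Price 16.6256; hedge Δ=-0.7017, bond B=71.1949.
  t=2,j=2: stock 150.6848 → up 186.8492 (V=0.0000), down 96.4383 (V=9.2246). Price 2.2777; hedge Δ=-0.1020, bond B=17.6520.
  t=1,j=0: stock 62.7200 → up 77.7728 (V=16.6256), down 40.1408 (V=44.8043). Price 22.3518; hedge Δ=-0.7488, bond B=69.3163.
  t=1,j=1: stock 121.5200 → up 150.6848 (V=2.2777), down 77.7728 (V=16.6256). Price 5.6517; hedge Δ=-0.1968, bond B=29.5649.
  t=0,j=0: stock 98.0000 → up 121.5200 (V=5.6517), down 62.7200 (V=22.3518). Price 9.3565; hedge Δ=-0.2840, bond B=37.1901.
Each (Δ,B) replicates both successor values, so the strategy is self-financing and V0 is arbitrage-free.

(0,0): Delta=-0.2840 Bond=37.1901
(1,0): Delta=-0.7488 Bond=69.3163
(1,1): Delta=-0.1968 Bond=29.5649
(2,0): Delta=-1.0000 Bond=84.9451
(2,1): Delta=-0.7017 Bond=71.1949
(2,2): Delta=-0.1020 Bond=17.6520
(3,0): Delta=-1.0000 Bond=91.7407
(3,1): Delta=-1.0000 Bond=91.7407
(3,2): Delta=-0.6457 Bond=71.4904
(3,3): Delta=0.0000 Bond=0.0000
V0=9.3565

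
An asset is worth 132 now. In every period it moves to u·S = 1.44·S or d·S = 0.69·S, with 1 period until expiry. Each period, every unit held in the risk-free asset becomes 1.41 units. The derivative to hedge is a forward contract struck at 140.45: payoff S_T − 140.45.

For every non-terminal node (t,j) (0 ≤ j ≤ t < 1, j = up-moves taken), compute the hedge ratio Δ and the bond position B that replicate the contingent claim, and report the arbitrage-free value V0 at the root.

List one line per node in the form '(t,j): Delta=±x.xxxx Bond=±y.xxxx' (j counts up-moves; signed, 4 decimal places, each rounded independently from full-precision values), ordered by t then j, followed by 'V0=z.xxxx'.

(0,0): Delta=1.0000 Bond=-99.6099
V0=32.3901

Under the risk-neutral measure, an up-move has probability p* = (R−d)/(u−d) = 0.9600 and values discount at R = 1.41.
Terminal values V(1,·): V(1,0)=-49.3700, V(1,1)=49.6300
Node (0,0) S=132.0000: V=(p*·49.6300+(1−p*)·-49.3700)/1.41=32.3901; Δ=(49.6300−-49.3700)/(190.0800−91.0800)=1.0000; B=V−Δ·S=-99.6099
Each (Δ,B) replicates both successor values, so the strategy is self-financing and V0 is arbitrage-free.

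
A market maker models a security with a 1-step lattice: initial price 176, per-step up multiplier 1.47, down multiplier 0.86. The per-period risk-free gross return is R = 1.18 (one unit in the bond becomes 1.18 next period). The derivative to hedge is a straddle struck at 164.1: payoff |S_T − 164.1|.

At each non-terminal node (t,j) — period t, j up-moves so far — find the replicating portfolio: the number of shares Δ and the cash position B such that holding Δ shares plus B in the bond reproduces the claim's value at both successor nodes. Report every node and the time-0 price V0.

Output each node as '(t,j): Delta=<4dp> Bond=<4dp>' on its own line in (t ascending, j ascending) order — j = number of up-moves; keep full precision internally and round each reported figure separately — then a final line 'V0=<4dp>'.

(0,0): Delta=0.7627 Bond=-87.0317
V0=47.1978

Risk-neutral probability p* = (R−d)/(u−d) = (1.18−0.86)/(1.47−0.86) = 0.5246.
At expiry t=1: V(1,0)=12.7400, V(1,1)=94.6200
(0,0): S=176.0000. Δ = (V_up−V_dn)/(S_up−S_dn) = (94.6200−12.7400)/(258.7200−151.3600) = 0.7627. V = [p*·94.6200 + (1−p*)·12.7400]/1.18 = 47.1978. B = V − Δ·S = -87.0317.
Self-financing check: at every node Δ·S+B equals the discounted successor values.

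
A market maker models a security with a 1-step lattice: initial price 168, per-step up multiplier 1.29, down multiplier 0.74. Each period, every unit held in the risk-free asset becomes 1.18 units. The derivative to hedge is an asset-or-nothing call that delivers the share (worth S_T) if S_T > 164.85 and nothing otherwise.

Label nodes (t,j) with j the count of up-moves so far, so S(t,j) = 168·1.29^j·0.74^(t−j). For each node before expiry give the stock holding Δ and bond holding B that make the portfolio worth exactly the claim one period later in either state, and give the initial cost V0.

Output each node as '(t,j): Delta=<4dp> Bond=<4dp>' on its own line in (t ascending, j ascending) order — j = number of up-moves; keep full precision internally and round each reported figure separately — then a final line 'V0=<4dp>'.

Under the risk-neutral measure, an up-move has probability p* = (R−d)/(u−d) = 0.8000 and values discount at R = 1.18.
Payoff layer (t=1): V(1,0)=0.0000, V(1,1)=216.7200
  t=0,j=0: stock 168.0000 → up 216.7200 (V=216.7200), down 124.3200 (V=0.0000). Price 146.9288; hedge Δ=2.3455, bond B=-247.1076.
Check: Δ(0,0)·S0 + B(0,0) = 146.9288 = V0.

(0,0): Delta=2.3455 Bond=-247.1076
V0=146.9288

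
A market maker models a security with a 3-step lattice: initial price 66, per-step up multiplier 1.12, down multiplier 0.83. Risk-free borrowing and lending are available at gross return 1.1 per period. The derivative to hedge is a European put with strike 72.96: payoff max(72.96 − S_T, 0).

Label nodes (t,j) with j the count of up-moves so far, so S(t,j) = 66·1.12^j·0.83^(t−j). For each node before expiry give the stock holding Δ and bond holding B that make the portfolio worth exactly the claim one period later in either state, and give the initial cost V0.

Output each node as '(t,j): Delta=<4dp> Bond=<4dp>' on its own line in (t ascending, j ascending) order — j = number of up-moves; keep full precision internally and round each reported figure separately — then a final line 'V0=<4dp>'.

(0,0): Delta=-0.2602 Bond=17.9746
(1,0): Delta=-1.0000 Bond=60.2975
(1,1): Delta=-0.2196 Bond=16.7701
(2,0): Delta=-1.0000 Bond=66.3273
(2,1): Delta=-1.0000 Bond=66.3273
(2,2): Delta=-0.1768 Bond=14.9005
V0=0.8005

Under the risk-neutral measure, an up-move has probability p* = (R−d)/(u−d) = 0.9310 and values discount at R = 1.1.
Payoff layer (t=3): V(3,0)=35.2221, V(3,1)=22.0365, V(3,2)=4.2440, V(3,3)=0.0000
Node (2,0) S=45.4674: V=(p*·22.0365+(1−p*)·35.2221)/1.1=20.8599; Δ=(22.0365−35.2221)/(50.9235−37.7379)=-1.0000; B=V−Δ·S=66.3273
Node (2,1) S=61.3536: V=(p*·4.2440+(1−p*)·22.0365)/1.1=4.9737; Δ=(4.2440−22.0365)/(68.7160−50.9235)=-1.0000; B=V−Δ·S=66.3273
Node (2,2) S=82.7904: V=(p*·0.0000+(1−p*)·4.2440)/1.1=0.2661; Δ=(0.0000−4.2440)/(92.7252−68.7160)=-0.1768; B=V−Δ·S=14.9005
Node (1,0) S=54.7800: V=(p*·4.9737+(1−p*)·20.8599)/1.1=5.5175; Δ=(4.9737−20.8599)/(61.3536−45.4674)=-1.0000; B=V−Δ·S=60.2975
Node (1,1) S=73.9200: V=(p*·0.2661+(1−p*)·4.9737)/1.1=0.5370; Δ=(0.2661−4.9737)/(82.7904−61.3536)=-0.2196; B=V−Δ·S=16.7701
Node (0,0) S=66.0000: V=(p*·0.5370+(1−p*)·5.5175)/1.1=0.8005; Δ=(0.5370−5.5175)/(73.9200−54.7800)=-0.2602; B=V−Δ·S=17.9746
Each (Δ,B) replicates both successor values, so the strategy is self-financing and V0 is arbitrage-free.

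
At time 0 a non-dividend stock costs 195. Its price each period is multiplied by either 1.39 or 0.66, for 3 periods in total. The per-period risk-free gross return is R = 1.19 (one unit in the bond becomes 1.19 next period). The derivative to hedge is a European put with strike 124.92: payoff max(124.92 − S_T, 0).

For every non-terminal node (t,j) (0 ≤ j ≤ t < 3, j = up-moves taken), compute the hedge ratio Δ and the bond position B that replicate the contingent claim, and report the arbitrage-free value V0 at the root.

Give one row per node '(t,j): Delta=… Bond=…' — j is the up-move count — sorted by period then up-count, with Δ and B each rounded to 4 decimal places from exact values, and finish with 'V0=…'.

No-arbitrage ⇒ martingale measure with p* = (R−d)/(u−d) = 0.7260.
At expiry t=3: V(3,0)=68.8583, V(3,1)=6.8506, V(3,2)=0.0000, V(3,3)=0.0000
  t=2,j=0: stock 84.9420 → up 118.0694 (V=6.8506), down 56.0617 (V=68.8583). Price 20.0328; hedge Δ=-1.0000, bond B=104.9748.
  t=2,j=1: stock 178.8930 → up 248.6613 (V=0.0000), down 118.0694 (V=6.8506). Price 1.5772; hedge Δ=-0.0525, bond B=10.9616.
  t=2,j=2: stock 376.7595 → up 523.6957 (V=0.0000), down 248.6613 (V=0.0000). Price 0.0000; hedge Δ=0.0000, bond B=0.0000.
  t=1,j=0: stock 128.7000 → up 178.8930 (V=1.5772), down 84.9420 (V=20.0328). Price 5.5744; hedge Δ=-0.1964, bond B=30.8560.
  t=1,j=1: stock 271.0500 → up 376.7595 (V=0.0000), down 178.8930 (V=1.5772). Price 0.3631; hedge Δ=-0.0080, bond B=2.5237.
  t=0,j=0: stock 195.0000 → up 271.0500 (V=0.3631), down 128.7000 (V=5.5744). Price 1.5049; hedge Δ=-0.0366, bond B=8.6437.
The time-0 hedge costs 1.5049, which is the no-arbitrage price.

(0,0): Delta=-0.0366 Bond=8.6437
(1,0): Delta=-0.1964 Bond=30.8560
(1,1): Delta=-0.0080 Bond=2.5237
(2,0): Delta=-1.0000 Bond=104.9748
(2,1): Delta=-0.0525 Bond=10.9616
(2,2): Delta=0.0000 Bond=0.0000
V0=1.5049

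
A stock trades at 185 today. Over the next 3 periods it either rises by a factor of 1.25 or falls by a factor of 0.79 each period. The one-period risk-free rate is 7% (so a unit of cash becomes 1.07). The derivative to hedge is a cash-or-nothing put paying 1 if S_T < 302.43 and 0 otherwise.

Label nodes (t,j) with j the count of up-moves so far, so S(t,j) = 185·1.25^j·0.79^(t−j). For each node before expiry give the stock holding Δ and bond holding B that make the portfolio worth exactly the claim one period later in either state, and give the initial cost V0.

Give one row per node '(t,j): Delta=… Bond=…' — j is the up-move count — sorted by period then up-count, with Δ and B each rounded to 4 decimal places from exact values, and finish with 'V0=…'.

Since d<R<u, set p* = (R−d)/(u−d) = 0.6087; price each node as the discounted p*-expectation of its children.
Terminal payoffs: V(3,0)=1.0000, V(3,1)=1.0000, V(3,2)=1.0000, V(3,3)=0.0000
Node (2,0) S=115.4585: V=(p*·1.0000+(1−p*)·1.0000)/1.07=0.9346; Δ=(1.0000−1.0000)/(144.3231−91.2122)=0.0000; B=V−Δ·S=0.9346
Node (2,1) S=182.6875: V=(p*·1.0000+(1−p*)·1.0000)/1.07=0.9346; Δ=(1.0000−1.0000)/(228.3594−144.3231)=0.0000; B=V−Δ·S=0.9346
Node (2,2) S=289.0625: V=(p*·0.0000+(1−p*)·1.0000)/1.07=0.3657; Δ=(0.0000−1.0000)/(361.3281−228.3594)=-0.0075; B=V−Δ·S=2.5396
Node (1,0) S=146.1500: V=(p*·0.9346+(1−p*)·0.9346)/1.07=0.8734; Δ=(0.9346−0.9346)/(182.6875−115.4585)=0.0000; B=V−Δ·S=0.8734
Node (1,1) S=231.2500: V=(p*·0.3657+(1−p*)·0.9346)/1.07=0.5498; Δ=(0.3657−0.9346)/(289.0625−182.6875)=-0.0053; B=V−Δ·S=1.7865
Node (0,0) S=185.0000: V=(p*·0.5498+(1−p*)·0.8734)/1.07=0.6322; Δ=(0.5498−0.8734)/(231.2500−146.1500)=-0.0038; B=V−Δ·S=1.3357
Root portfolio cost Δ·185+B reproduces V0=0.6322.

(0,0): Delta=-0.0038 Bond=1.3357
(1,0): Delta=0.0000 Bond=0.8734
(1,1): Delta=-0.0053 Bond=1.7865
(2,0): Delta=0.0000 Bond=0.9346
(2,1): Delta=0.0000 Bond=0.9346
(2,2): Delta=-0.0075 Bond=2.5396
V0=0.6322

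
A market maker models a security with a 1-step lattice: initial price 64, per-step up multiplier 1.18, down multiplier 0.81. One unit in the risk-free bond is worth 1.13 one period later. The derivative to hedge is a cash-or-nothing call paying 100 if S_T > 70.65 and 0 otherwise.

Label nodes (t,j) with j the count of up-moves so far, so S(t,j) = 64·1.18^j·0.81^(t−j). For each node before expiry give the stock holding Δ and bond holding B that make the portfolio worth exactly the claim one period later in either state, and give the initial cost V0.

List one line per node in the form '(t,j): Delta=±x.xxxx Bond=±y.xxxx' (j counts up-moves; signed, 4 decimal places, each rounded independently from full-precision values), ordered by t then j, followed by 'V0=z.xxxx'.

(0,0): Delta=4.2230 Bond=-193.7336
V0=76.5367

Since d<R<u, set p* = (R−d)/(u−d) = 0.8649; price each node as the discounted p*-expectation of its children.
Payoff layer (t=1): V(1,0)=0.0000, V(1,1)=100.0000
Node (0,0) S=64.0000: V=(p*·100.0000+(1−p*)·0.0000)/1.13=76.5367; Δ=(100.0000−0.0000)/(75.5200−51.8400)=4.2230; B=V−Δ·S=-193.7336
The time-0 hedge costs 76.5367, which is the no-arbitrage price.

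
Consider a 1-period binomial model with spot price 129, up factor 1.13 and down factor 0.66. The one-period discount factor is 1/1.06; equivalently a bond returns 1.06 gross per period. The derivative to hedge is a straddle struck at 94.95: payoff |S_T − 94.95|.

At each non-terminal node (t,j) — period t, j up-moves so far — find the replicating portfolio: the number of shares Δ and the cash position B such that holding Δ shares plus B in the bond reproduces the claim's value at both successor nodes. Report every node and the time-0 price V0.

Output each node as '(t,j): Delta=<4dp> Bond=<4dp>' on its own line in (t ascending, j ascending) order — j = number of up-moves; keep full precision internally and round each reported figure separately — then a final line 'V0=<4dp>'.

(0,0): Delta=0.6764 Bond=-45.0741
V0=42.1813

Since d<R<u, set p* = (R−d)/(u−d) = 0.8511; price each node as the discounted p*-expectation of its children.
Payoff layer (t=1): V(1,0)=9.8100, V(1,1)=50.8200
(0,0): S=129.0000. Δ = (V_up−V_dn)/(S_up−S_dn) = (50.8200−9.8100)/(145.7700−85.1400) = 0.6764. V = [p*·50.8200 + (1−p*)·9.8100]/1.06 = 42.1813. B = V − Δ·S = -45.0741.
Root portfolio cost Δ·129+B reproduces V0=42.1813.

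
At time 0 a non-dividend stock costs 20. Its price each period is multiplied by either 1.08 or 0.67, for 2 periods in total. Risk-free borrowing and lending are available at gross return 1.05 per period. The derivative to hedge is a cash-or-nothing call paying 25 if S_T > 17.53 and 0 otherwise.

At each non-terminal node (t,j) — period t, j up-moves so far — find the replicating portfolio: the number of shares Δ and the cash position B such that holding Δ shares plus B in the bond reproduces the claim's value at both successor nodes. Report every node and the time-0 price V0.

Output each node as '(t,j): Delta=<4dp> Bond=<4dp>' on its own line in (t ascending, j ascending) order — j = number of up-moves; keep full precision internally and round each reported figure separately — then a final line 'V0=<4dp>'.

(0,0): Delta=2.6911 Bond=-34.3441
(1,0): Delta=0.0000 Bond=0.0000
(1,1): Delta=2.8229 Bond=-38.9082
V0=19.4787

Since d<R<u, set p* = (R−d)/(u−d) = 0.9268; price each node as the discounted p*-expectation of its children.
Payoff layer (t=2): V(2,0)=0.0000, V(2,1)=0.0000, V(2,2)=25.0000
  t=1,j=0: stock 13.4000 → up 14.4720 (V=0.0000), down 8.9780 (V=0.0000). Price 0.0000; hedge Δ=0.0000, bond B=0.0000.
  t=1,j=1: stock 21.6000 → up 23.3280 (V=25.0000), down 14.4720 (V=0.0000). Price 22.0674; hedge Δ=2.8229, bond B=-38.9082.
  t=0,j=0: stock 20.0000 → up 21.6000 (V=22.0674), down 13.4000 (V=0.0000). Price 19.4787; hedge Δ=2.6911, bond B=-34.3441.
The time-0 hedge costs 19.4787, which is the no-arbitrage price.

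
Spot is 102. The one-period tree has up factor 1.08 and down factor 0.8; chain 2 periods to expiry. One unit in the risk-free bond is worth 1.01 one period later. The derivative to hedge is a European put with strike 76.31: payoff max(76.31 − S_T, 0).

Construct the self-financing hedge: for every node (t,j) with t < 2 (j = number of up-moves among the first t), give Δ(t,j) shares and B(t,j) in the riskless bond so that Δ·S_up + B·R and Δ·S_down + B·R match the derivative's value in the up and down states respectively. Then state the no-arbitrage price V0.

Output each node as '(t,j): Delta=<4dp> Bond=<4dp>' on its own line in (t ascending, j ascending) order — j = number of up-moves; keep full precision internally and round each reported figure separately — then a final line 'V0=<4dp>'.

Since d<R<u, set p* = (R−d)/(u−d) = 0.7500; price each node as the discounted p*-expectation of its children.
Terminal payoffs: V(2,0)=11.0300, V(2,1)=0.0000, V(2,2)=0.0000
Node (1,0) S=81.6000: V=(p*·0.0000+(1−p*)·11.0300)/1.01=2.7302; Δ=(0.0000−11.0300)/(88.1280−65.2800)=-0.4828; B=V−Δ·S=42.1231
Node (1,1) S=110.1600: V=(p*·0.0000+(1−p*)·0.0000)/1.01=0.0000; Δ=(0.0000−0.0000)/(118.9728−88.1280)=0.0000; B=V−Δ·S=0.0000
Node (0,0) S=102.0000: V=(p*·0.0000+(1−p*)·2.7302)/1.01=0.6758; Δ=(0.0000−2.7302)/(110.1600−81.6000)=-0.0956; B=V−Δ·S=10.4265
Root portfolio cost Δ·102+B reproduces V0=0.6758.

(0,0): Delta=-0.0956 Bond=10.4265
(1,0): Delta=-0.4828 Bond=42.1231
(1,1): Delta=0.0000 Bond=0.0000
V0=0.6758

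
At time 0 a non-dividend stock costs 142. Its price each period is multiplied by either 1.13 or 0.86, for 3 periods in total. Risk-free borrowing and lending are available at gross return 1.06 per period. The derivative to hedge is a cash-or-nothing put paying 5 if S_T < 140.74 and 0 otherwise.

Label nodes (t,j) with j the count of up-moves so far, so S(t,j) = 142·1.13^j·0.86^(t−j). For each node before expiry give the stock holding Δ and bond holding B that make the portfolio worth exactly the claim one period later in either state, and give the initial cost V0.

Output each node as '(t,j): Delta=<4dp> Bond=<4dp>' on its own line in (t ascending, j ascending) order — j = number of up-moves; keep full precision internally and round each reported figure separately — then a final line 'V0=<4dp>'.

Since d<R<u, set p* = (R−d)/(u−d) = 0.7407; price each node as the discounted p*-expectation of its children.
At expiry t=3: V(3,0)=5.0000, V(3,1)=5.0000, V(3,2)=0.0000, V(3,3)=0.0000
(2,0): S=105.0232. Δ = (V_up−V_dn)/(S_up−S_dn) = (5.0000−5.0000)/(118.6762−90.3200) = 0.0000. V = [p*·5.0000 + (1−p*)·5.0000]/1.06 = 4.7170. B = V − Δ·S = 4.7170.
(2,1): S=137.9956. Δ = (V_up−V_dn)/(S_up−S_dn) = (0.0000−5.0000)/(155.9350−118.6762) = -0.1342. V = [p*·0.0000 + (1−p*)·5.0000]/1.06 = 1.2229. B = V − Δ·S = 19.7414.
(2,2): S=181.3198. Δ = (V_up−V_dn)/(S_up−S_dn) = (0.0000−0.0000)/(204.8914−155.9350) = 0.0000. V = [p*·0.0000 + (1−p*)·0.0000]/1.06 = 0.0000. B = V − Δ·S = 0.0000.
(1,0): S=122.1200. Δ = (V_up−V_dn)/(S_up−S_dn) = (1.2229−4.7170)/(137.9956−105.0232) = -0.1060. V = [p*·1.2229 + (1−p*)·4.7170]/1.06 = 2.0083. B = V − Δ·S = 14.9493.
(1,1): S=160.4600. Δ = (V_up−V_dn)/(S_up−S_dn) = (0.0000−1.2229)/(181.3198−137.9956) = -0.0282. V = [p*·0.0000 + (1−p*)·1.2229]/1.06 = 0.2991. B = V − Δ·S = 4.8284.
(0,0): S=142.0000. Δ = (V_up−V_dn)/(S_up−S_dn) = (0.2991−2.0083)/(160.4600−122.1200) = -0.0446. V = [p*·0.2991 + (1−p*)·2.0083]/1.06 = 0.7002. B = V − Δ·S = 7.0305.
Each (Δ,B) replicates both successor values, so the strategy is self-financing and V0 is arbitrage-free.

(0,0): Delta=-0.0446 Bond=7.0305
(1,0): Delta=-0.1060 Bond=14.9493
(1,1): Delta=-0.0282 Bond=4.8284
(2,0): Delta=0.0000 Bond=4.7170
(2,1): Delta=-0.1342 Bond=19.7414
(2,2): Delta=0.0000 Bond=0.0000
V0=0.7002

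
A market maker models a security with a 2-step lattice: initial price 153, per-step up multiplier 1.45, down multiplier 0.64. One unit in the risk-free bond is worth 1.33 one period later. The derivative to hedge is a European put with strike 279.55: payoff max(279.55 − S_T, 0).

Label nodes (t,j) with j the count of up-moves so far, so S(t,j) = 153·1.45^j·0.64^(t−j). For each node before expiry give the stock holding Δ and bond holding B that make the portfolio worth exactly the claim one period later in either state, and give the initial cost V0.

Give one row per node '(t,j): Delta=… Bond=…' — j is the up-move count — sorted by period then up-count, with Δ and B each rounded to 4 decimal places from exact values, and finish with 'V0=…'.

(0,0): Delta=-0.7823 Bond=142.0046
(1,0): Delta=-1.0000 Bond=210.1880
(1,1): Delta=-0.7655 Bond=185.1580
V0=22.3200

Risk-neutral probability p* = (R−d)/(u−d) = (1.33−0.64)/(1.45−0.64) = 0.8519.
Terminal payoffs: V(2,0)=216.8812, V(2,1)=137.5660, V(2,2)=0.0000
Node (1,0) S=97.9200: V=(p*·137.5660+(1−p*)·216.8812)/1.33=112.2680; Δ=(137.5660−216.8812)/(141.9840−62.6688)=-1.0000; B=V−Δ·S=210.1880
Node (1,1) S=221.8500: V=(p*·0.0000+(1−p*)·137.5660)/1.33=15.3234; Δ=(0.0000−137.5660)/(321.6825−141.9840)=-0.7655; B=V−Δ·S=185.1580
Node (0,0) S=153.0000: V=(p*·15.3234+(1−p*)·112.2680)/1.33=22.3200; Δ=(15.3234−112.2680)/(221.8500−97.9200)=-0.7823; B=V−Δ·S=142.0046
Root portfolio cost Δ·153+B reproduces V0=22.3200.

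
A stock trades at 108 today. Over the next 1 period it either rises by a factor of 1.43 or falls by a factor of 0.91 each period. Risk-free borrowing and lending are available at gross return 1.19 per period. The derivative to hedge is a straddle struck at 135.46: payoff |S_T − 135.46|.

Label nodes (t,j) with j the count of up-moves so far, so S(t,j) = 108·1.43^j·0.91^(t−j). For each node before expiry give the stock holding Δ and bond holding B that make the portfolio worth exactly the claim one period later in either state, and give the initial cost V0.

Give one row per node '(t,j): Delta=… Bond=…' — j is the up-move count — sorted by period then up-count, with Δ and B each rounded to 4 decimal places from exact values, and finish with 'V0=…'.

Since d<R<u, set p* = (R−d)/(u−d) = 0.5385; price each node as the discounted p*-expectation of its children.
At expiry t=1: V(1,0)=37.1800, V(1,1)=18.9800
(0,0): S=108.0000. Δ = (V_up−V_dn)/(S_up−S_dn) = (18.9800−37.1800)/(154.4400−98.2800) = -0.3241. V = [p*·18.9800 + (1−p*)·37.1800]/1.19 = 23.0084. B = V − Δ·S = 58.0084.
The time-0 hedge costs 23.0084, which is the no-arbitrage price.

(0,0): Delta=-0.3241 Bond=58.0084
V0=23.0084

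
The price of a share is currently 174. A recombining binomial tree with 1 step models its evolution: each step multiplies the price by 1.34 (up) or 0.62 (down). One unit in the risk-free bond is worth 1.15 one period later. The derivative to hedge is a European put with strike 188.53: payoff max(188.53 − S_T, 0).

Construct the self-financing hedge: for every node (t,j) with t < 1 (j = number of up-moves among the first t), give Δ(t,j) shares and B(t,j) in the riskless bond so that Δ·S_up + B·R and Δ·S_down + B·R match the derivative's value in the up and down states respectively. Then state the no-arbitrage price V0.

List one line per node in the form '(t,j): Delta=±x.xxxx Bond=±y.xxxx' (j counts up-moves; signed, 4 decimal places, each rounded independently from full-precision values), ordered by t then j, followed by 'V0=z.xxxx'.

(0,0): Delta=-0.6438 Bond=130.5205
V0=18.5066

Since d<R<u, set p* = (R−d)/(u−d) = 0.7361; price each node as the discounted p*-expectation of its children.
Terminal payoffs: V(1,0)=80.6500, V(1,1)=0.0000
Node (0,0) S=174.0000: V=(p*·0.0000+(1−p*)·80.6500)/1.15=18.5066; Δ=(0.0000−80.6500)/(233.1600−107.8800)=-0.6438; B=V−Δ·S=130.5205
Check: Δ(0,0)·S0 + B(0,0) = 18.5066 = V0.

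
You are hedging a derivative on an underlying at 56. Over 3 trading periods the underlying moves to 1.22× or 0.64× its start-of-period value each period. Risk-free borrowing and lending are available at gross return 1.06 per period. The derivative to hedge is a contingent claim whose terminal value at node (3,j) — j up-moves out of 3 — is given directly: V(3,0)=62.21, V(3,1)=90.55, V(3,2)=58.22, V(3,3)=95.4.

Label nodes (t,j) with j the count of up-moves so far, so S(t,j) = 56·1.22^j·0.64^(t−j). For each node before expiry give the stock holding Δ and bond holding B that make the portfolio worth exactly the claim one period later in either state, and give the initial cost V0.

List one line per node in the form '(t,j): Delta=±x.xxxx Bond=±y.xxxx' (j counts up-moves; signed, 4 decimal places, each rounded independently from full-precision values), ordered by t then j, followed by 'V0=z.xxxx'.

Under the risk-neutral measure, an up-move has probability p* = (R−d)/(u−d) = 0.7241 and values discount at R = 1.06.
Terminal payoffs: V(3,0)=62.2100, V(3,1)=90.5500, V(3,2)=58.2200, V(3,3)=95.4000
  t=2,j=0: stock 22.9376 → up 27.9839 (V=90.5500), down 14.6801 (V=62.2100). Price 78.0491; hedge Δ=2.1302, bond B=29.1871.
  t=2,j=1: stock 43.7248 → up 53.3443 (V=58.2200), down 27.9839 (V=90.5500). Price 63.3383; hedge Δ=-1.2748, bond B=119.0797.
  t=2,j=2: stock 83.3504 → up 101.6875 (V=95.4000), down 53.3443 (V=58.2200). Price 80.3240; hedge Δ=0.7691, bond B=16.2206.
  t=1,j=0: stock 35.8400 → up 43.7248 (V=63.3383), down 22.9376 (V=78.0491). Price 63.5816; hedge Δ=-0.7077, bond B=88.9450.
  t=1,j=1: stock 68.3200 → up 83.3504 (V=80.3240), down 43.7248 (V=63.3383). Price 71.3569; hedge Δ=0.4287, bond B=42.0712.
  t=0,j=0: stock 56.0000 → up 68.3200 (V=71.3569), down 35.8400 (V=63.5816). Price 65.2943; hedge Δ=0.2394, bond B=51.8886.
The time-0 hedge costs 65.2943, which is the no-arbitrage price.

(0,0): Delta=0.2394 Bond=51.8886
(1,0): Delta=-0.7077 Bond=88.9450
(1,1): Delta=0.4287 Bond=42.0712
(2,0): Delta=2.1302 Bond=29.1871
(2,1): Delta=-1.2748 Bond=119.0797
(2,2): Delta=0.7691 Bond=16.2206
V0=65.2943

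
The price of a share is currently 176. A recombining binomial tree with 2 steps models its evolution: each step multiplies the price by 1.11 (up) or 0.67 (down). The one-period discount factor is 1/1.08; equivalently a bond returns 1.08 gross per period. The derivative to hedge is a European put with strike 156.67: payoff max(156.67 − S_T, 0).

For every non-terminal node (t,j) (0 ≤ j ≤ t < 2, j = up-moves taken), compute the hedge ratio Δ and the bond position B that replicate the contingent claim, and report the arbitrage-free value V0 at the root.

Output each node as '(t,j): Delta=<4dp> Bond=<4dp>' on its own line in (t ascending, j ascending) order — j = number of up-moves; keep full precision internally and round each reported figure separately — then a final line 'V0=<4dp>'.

(0,0): Delta=-0.3295 Bond=61.1119
(1,0): Delta=-1.0000 Bond=145.0648
(1,1): Delta=-0.2999 Bond=60.2156
V0=3.1178

Under the risk-neutral measure, an up-move has probability p* = (R−d)/(u−d) = 0.9318 and values discount at R = 1.08.
Terminal payoffs: V(2,0)=77.6636, V(2,1)=25.7788, V(2,2)=0.0000
(1,0): S=117.9200. Δ = (V_up−V_dn)/(S_up−S_dn) = (25.7788−77.6636)/(130.8912−79.0064) = -1.0000. V = [p*·25.7788 + (1−p*)·77.6636]/1.08 = 27.1448. B = V − Δ·S = 145.0648.
(1,1): S=195.3600. Δ = (V_up−V_dn)/(S_up−S_dn) = (0.0000−25.7788)/(216.8496−130.8912) = -0.2999. V = [p*·0.0000 + (1−p*)·25.7788]/1.08 = 1.6274. B = V − Δ·S = 60.2156.
(0,0): S=176.0000. Δ = (V_up−V_dn)/(S_up−S_dn) = (1.6274−27.1448)/(195.3600−117.9200) = -0.3295. V = [p*·1.6274 + (1−p*)·27.1448]/1.08 = 3.1178. B = V − Δ·S = 61.1119.
Check: Δ(0,0)·S0 + B(0,0) = 3.1178 = V0.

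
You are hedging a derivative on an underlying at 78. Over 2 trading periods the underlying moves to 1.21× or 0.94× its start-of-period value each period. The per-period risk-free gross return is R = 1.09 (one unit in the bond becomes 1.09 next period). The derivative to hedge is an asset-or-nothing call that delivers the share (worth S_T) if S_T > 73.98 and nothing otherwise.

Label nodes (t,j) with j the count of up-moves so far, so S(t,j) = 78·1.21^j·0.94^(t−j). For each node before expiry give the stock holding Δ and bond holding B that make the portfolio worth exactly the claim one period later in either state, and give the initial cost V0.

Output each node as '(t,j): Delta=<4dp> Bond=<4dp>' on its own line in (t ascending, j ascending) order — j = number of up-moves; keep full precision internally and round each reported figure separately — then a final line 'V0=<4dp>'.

Since d<R<u, set p* = (R−d)/(u−d) = 0.5556; price each node as the discounted p*-expectation of its children.
Payoff layer (t=2): V(2,0)=0.0000, V(2,1)=88.7172, V(2,2)=114.1998
Node (1,0) S=73.3200: V=(p*·88.7172+(1−p*)·0.0000)/1.09=45.2177; Δ=(88.7172−0.0000)/(88.7172−68.9208)=4.4815; B=V−Δ·S=-283.3645
Node (1,1) S=94.3800: V=(p*·114.1998+(1−p*)·88.7172)/1.09=94.3800; Δ=(114.1998−88.7172)/(114.1998−88.7172)=1.0000; B=V−Δ·S=0.0000
Node (0,0) S=78.0000: V=(p*·94.3800+(1−p*)·45.2177)/1.09=66.5414; Δ=(94.3800−45.2177)/(94.3800−73.3200)=2.3344; B=V−Δ·S=-115.5411
Check: Δ(0,0)·S0 + B(0,0) = 66.5414 = V0.

(0,0): Delta=2.3344 Bond=-115.5411
(1,0): Delta=4.4815 Bond=-283.3645
(1,1): Delta=1.0000 Bond=0.0000
V0=66.5414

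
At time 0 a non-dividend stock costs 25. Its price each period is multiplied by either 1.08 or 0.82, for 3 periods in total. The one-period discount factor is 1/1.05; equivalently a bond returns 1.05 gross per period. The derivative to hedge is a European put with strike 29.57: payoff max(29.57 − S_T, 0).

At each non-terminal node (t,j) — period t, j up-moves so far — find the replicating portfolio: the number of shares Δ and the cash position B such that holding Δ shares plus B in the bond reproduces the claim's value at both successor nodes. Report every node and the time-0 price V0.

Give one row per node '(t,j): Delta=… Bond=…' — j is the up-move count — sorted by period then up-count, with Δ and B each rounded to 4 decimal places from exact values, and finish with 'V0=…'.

(0,0): Delta=-0.7900 Bond=21.4443
(1,0): Delta=-1.0000 Bond=26.8209
(1,1): Delta=-0.7692 Bond=21.9551
(2,0): Delta=-1.0000 Bond=28.1619
(2,1): Delta=-1.0000 Bond=28.1619
(2,2): Delta=-0.7464 Bond=22.3865
V0=1.6935

Under the risk-neutral measure, an up-move has probability p* = (R−d)/(u−d) = 0.8846 and values discount at R = 1.05.
At expiry t=3: V(3,0)=15.7858, V(3,1)=11.4152, V(3,2)=5.6588, V(3,3)=0.0000
Node (2,0) S=16.8100: V=(p*·11.4152+(1−p*)·15.7858)/1.05=11.3519; Δ=(11.4152−15.7858)/(18.1548−13.7842)=-1.0000; B=V−Δ·S=28.1619
Node (2,1) S=22.1400: V=(p*·5.6588+(1−p*)·11.4152)/1.05=6.0219; Δ=(5.6588−11.4152)/(23.9112−18.1548)=-1.0000; B=V−Δ·S=28.1619
Node (2,2) S=29.1600: V=(p*·0.0000+(1−p*)·5.6588)/1.05=0.6218; Δ=(0.0000−5.6588)/(31.4928−23.9112)=-0.7464; B=V−Δ·S=22.3865
Node (1,0) S=20.5000: V=(p*·6.0219+(1−p*)·11.3519)/1.05=6.3209; Δ=(6.0219−11.3519)/(22.1400−16.8100)=-1.0000; B=V−Δ·S=26.8209
Node (1,1) S=27.0000: V=(p*·0.6218+(1−p*)·6.0219)/1.05=1.1856; Δ=(0.6218−6.0219)/(29.1600−22.1400)=-0.7692; B=V−Δ·S=21.9551
Node (0,0) S=25.0000: V=(p*·1.1856+(1−p*)·6.3209)/1.05=1.6935; Δ=(1.1856−6.3209)/(27.0000−20.5000)=-0.7900; B=V−Δ·S=21.4443
Root portfolio cost Δ·25+B reproduces V0=1.6935.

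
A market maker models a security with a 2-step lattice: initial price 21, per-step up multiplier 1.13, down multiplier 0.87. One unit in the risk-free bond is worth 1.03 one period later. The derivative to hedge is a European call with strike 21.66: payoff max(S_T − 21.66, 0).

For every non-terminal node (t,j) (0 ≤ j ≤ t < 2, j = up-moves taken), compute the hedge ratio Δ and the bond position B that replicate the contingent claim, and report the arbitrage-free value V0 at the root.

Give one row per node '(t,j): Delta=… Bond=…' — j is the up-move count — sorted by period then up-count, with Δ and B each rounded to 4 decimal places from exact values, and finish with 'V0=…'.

Risk-neutral probability p* = (R−d)/(u−d) = (1.03−0.87)/(1.13−0.87) = 0.6154.
Terminal values V(2,·): V(2,0)=0.0000, V(2,1)=0.0000, V(2,2)=5.1549
Node (1,0) S=18.2700: V=(p*·0.0000+(1−p*)·0.0000)/1.03=0.0000; Δ=(0.0000−0.0000)/(20.6451−15.8949)=0.0000; B=V−Δ·S=0.0000
Node (1,1) S=23.7300: V=(p*·5.1549+(1−p*)·0.0000)/1.03=3.0799; Δ=(5.1549−0.0000)/(26.8149−20.6451)=0.8355; B=V−Δ·S=-16.7467
Node (0,0) S=21.0000: V=(p*·3.0799+(1−p*)·0.0000)/1.03=1.8401; Δ=(3.0799−0.0000)/(23.7300−18.2700)=0.5641; B=V−Δ·S=-10.0055
Root portfolio cost Δ·21+B reproduces V0=1.8401.

(0,0): Delta=0.5641 Bond=-10.0055
(1,0): Delta=0.0000 Bond=0.0000
(1,1): Delta=0.8355 Bond=-16.7467
V0=1.8401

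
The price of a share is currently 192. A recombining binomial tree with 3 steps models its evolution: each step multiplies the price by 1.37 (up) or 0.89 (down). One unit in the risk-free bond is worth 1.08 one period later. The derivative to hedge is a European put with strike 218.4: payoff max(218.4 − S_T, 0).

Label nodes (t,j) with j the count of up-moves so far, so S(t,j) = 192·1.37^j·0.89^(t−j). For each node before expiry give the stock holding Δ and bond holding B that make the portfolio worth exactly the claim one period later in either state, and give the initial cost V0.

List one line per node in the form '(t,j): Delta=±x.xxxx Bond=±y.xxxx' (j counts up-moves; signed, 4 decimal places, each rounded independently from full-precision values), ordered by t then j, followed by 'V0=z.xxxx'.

(0,0): Delta=-0.2926 Bond=74.1710
(1,0): Delta=-0.5428 Bond=122.8564
(1,1): Delta=-0.0445 Bond=14.8519
(2,0): Delta=-1.0000 Bond=202.2222
(2,1): Delta=-0.0894 Bond=26.5491
(2,2): Delta=0.0000 Bond=0.0000
V0=17.9952

No-arbitrage ⇒ martingale measure with p* = (R−d)/(u−d) = 0.3958.
Payoff layer (t=3): V(3,0)=83.0460, V(3,1)=10.0460, V(3,2)=0.0000, V(3,3)=0.0000
(2,0): S=152.0832. Δ = (V_up−V_dn)/(S_up−S_dn) = (10.0460−83.0460)/(208.3540−135.3540) = -1.0000. V = [p*·10.0460 + (1−p*)·83.0460]/1.08 = 50.1390. B = V − Δ·S = 202.2222.
(2,1): S=234.1056. Δ = (V_up−V_dn)/(S_up−S_dn) = (0.0000−10.0460)/(320.7247−208.3540) = -0.0894. V = [p*·0.0000 + (1−p*)·10.0460]/1.08 = 5.6199. B = V − Δ·S = 26.5491.
(2,2): S=360.3648. Δ = (V_up−V_dn)/(S_up−S_dn) = (0.0000−0.0000)/(493.6998−320.7247) = 0.0000. V = [p*·0.0000 + (1−p*)·0.0000]/1.08 = 0.0000. B = V − Δ·S = 0.0000.
(1,0): S=170.8800. Δ = (V_up−V_dn)/(S_up−S_dn) = (5.6199−50.1390)/(234.1056−152.0832) = -0.5428. V = [p*·5.6199 + (1−p*)·50.1390]/1.08 = 30.1082. B = V − Δ·S = 122.8564.
(1,1): S=263.0400. Δ = (V_up−V_dn)/(S_up−S_dn) = (0.0000−5.6199)/(360.3648−234.1056) = -0.0445. V = [p*·0.0000 + (1−p*)·5.6199]/1.08 = 3.1438. B = V − Δ·S = 14.8519.
(0,0): S=192.0000. Δ = (V_up−V_dn)/(S_up−S_dn) = (3.1438−30.1082)/(263.0400−170.8800) = -0.2926. V = [p*·3.1438 + (1−p*)·30.1082]/1.08 = 17.9952. B = V − Δ·S = 74.1710.
Check: Δ(0,0)·S0 + B(0,0) = 17.9952 = V0.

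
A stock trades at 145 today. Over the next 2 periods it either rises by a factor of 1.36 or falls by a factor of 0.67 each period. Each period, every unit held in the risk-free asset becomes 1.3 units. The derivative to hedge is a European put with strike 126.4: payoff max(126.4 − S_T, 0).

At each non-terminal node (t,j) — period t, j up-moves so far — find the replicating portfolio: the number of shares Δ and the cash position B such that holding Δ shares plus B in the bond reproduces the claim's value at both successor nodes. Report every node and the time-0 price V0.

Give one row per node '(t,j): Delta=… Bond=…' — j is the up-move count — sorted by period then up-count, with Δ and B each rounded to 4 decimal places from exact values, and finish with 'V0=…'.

(0,0): Delta=-0.0410 Bond=6.2177
(1,0): Delta=-0.9146 Bond=92.9553
(1,1): Delta=0.0000 Bond=0.0000
V0=0.2743

No-arbitrage ⇒ martingale measure with p* = (R−d)/(u−d) = 0.9130.
At expiry t=2: V(2,0)=61.3095, V(2,1)=0.0000, V(2,2)=0.0000
Node (1,0) S=97.1500: V=(p*·0.0000+(1−p*)·61.3095)/1.3=4.1010; Δ=(0.0000−61.3095)/(132.1240−65.0905)=-0.9146; B=V−Δ·S=92.9553
Node (1,1) S=197.2000: V=(p*·0.0000+(1−p*)·0.0000)/1.3=0.0000; Δ=(0.0000−0.0000)/(268.1920−132.1240)=0.0000; B=V−Δ·S=0.0000
Node (0,0) S=145.0000: V=(p*·0.0000+(1−p*)·4.1010)/1.3=0.2743; Δ=(0.0000−4.1010)/(197.2000−97.1500)=-0.0410; B=V−Δ·S=6.2177
Self-financing check: at every node Δ·S+B equals the discounted successor values.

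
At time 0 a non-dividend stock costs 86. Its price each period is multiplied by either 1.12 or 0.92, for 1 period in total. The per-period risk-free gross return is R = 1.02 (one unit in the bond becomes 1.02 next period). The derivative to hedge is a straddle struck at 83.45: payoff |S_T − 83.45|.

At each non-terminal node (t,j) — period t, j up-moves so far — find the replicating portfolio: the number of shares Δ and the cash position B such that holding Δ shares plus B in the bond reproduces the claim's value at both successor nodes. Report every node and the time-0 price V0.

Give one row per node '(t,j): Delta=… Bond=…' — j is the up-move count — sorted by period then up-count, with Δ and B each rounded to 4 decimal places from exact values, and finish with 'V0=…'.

No-arbitrage ⇒ martingale measure with p* = (R−d)/(u−d) = 0.5000.
At expiry t=1: V(1,0)=4.3300, V(1,1)=12.8700
  t=0,j=0: stock 86.0000 → up 96.3200 (V=12.8700), down 79.1200 (V=4.3300). Price 8.4314; hedge Δ=0.4965, bond B=-34.2686.
Check: Δ(0,0)·S0 + B(0,0) = 8.4314 = V0.

(0,0): Delta=0.4965 Bond=-34.2686
V0=8.4314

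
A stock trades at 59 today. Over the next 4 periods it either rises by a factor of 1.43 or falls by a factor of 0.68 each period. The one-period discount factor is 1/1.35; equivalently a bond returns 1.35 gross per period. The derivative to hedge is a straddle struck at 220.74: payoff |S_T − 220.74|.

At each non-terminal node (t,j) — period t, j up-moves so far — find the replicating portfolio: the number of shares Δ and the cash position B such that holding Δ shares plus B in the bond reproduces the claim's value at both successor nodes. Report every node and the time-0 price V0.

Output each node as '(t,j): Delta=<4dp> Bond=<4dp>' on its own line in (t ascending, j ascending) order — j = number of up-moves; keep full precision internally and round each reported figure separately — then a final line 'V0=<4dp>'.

(0,0): Delta=-0.6598 Bond=56.3480
(1,0): Delta=-1.0000 Bond=89.7180
(1,1): Delta=-0.6405 Bond=74.4401
(2,0): Delta=-1.0000 Bond=121.1193
(2,1): Delta=-1.0000 Bond=121.1193
(2,2): Delta=-0.6201 Bond=98.0314
(3,0): Delta=-1.0000 Bond=163.5111
(3,1): Delta=-1.0000 Bond=163.5111
(3,2): Delta=-1.0000 Bond=163.5111
(3,3): Delta=-0.5985 Bond=128.6208
V0=17.4190

No-arbitrage ⇒ martingale measure with p* = (R−d)/(u−d) = 0.8933.
Terminal payoffs: V(4,0)=208.1250, V(4,1)=194.2114, V(4,2)=164.9519, V(4,3)=103.4208, V(4,4)=25.9753
Node (3,0) S=18.5515: V=(p*·194.2114+(1−p*)·208.1250)/1.35=144.9596; Δ=(194.2114−208.1250)/(26.5286−12.6150)=-1.0000; B=V−Δ·S=163.5111
Node (3,1) S=39.0127: V=(p*·164.9519+(1−p*)·194.2114)/1.35=124.4984; Δ=(164.9519−194.2114)/(55.7881−26.5286)=-1.0000; B=V−Δ·S=163.5111
Node (3,2) S=82.0414: V=(p*·103.4208+(1−p*)·164.9519)/1.35=81.4697; Δ=(103.4208−164.9519)/(117.3192−55.7881)=-1.0000; B=V−Δ·S=163.5111
Node (3,3) S=172.5282: V=(p*·25.9753+(1−p*)·103.4208)/1.35=25.3601; Δ=(25.9753−103.4208)/(246.7153−117.3192)=-0.5985; B=V−Δ·S=128.6208
Node (2,0) S=27.2816: V=(p*·124.4984+(1−p*)·144.9596)/1.35=93.8377; Δ=(124.4984−144.9596)/(39.0127−18.5515)=-1.0000; B=V−Δ·S=121.1193
Node (2,1) S=57.3716: V=(p*·81.4697+(1−p*)·124.4984)/1.35=63.7477; Δ=(81.4697−124.4984)/(82.0414−39.0127)=-1.0000; B=V−Δ·S=121.1193
Node (2,2) S=120.6491: V=(p*·25.3601+(1−p*)·81.4697)/1.35=23.2186; Δ=(25.3601−81.4697)/(172.5282−82.0414)=-0.6201; B=V−Δ·S=98.0314
Node (1,0) S=40.1200: V=(p*·63.7477+(1−p*)·93.8377)/1.35=49.5980; Δ=(63.7477−93.8377)/(57.3716−27.2816)=-1.0000; B=V−Δ·S=89.7180
Node (1,1) S=84.3700: V=(p*·23.2186+(1−p*)·63.7477)/1.35=20.4013; Δ=(23.2186−63.7477)/(120.6491−57.3716)=-0.6405; B=V−Δ·S=74.4401
Node (0,0) S=59.0000: V=(p*·20.4013+(1−p*)·49.5980)/1.35=17.4190; Δ=(20.4013−49.5980)/(84.3700−40.1200)=-0.6598; B=V−Δ·S=56.3480
Root portfolio cost Δ·59+B reproduces V0=17.4190.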